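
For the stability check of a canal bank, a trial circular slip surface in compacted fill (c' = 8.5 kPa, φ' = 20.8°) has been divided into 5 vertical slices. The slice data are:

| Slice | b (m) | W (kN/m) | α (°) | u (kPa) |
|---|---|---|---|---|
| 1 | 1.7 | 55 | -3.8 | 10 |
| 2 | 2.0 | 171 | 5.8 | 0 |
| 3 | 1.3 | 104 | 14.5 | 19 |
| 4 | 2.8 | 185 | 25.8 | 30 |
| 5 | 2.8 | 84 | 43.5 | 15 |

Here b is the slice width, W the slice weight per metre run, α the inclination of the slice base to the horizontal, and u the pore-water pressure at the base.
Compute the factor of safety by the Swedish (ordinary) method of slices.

FS = 1.34

Ordinary method of slices: FS = Σ[c'·Δl_i + (W_i cosα_i − u_i·Δl_i)·tanφ'] / Σ W_i sinα_i, with Δl_i = b_i / cosα_i.
Slice 1: Δl = 1.7/cos(-3.8°) = 1.704 m; N'_1 = 55·cos(-3.8°) − 10·1.704 = 37.8; c'Δl = 14.48; W sinα = -3.6
Slice 2: Δl = 2.0/cos5.8° = 2.010 m; N'_2 = 171·cos5.8° − 0·2.010 = 170.1; c'Δl = 17.09; W sinα = 17.3
Slice 3: Δl = 1.3/cos14.5° = 1.343 m; N'_3 = 104·cos14.5° − 19·1.343 = 75.2; c'Δl = 11.41; W sinα = 26.0
Slice 4: Δl = 2.8/cos25.8° = 3.110 m; N'_4 = 185·cos25.8° − 30·3.110 = 73.3; c'Δl = 26.44; W sinα = 80.5
Slice 5: Δl = 2.8/cos43.5° = 3.860 m; N'_5 = 84·cos43.5° − 15·3.860 = 3.0; c'Δl = 32.81; W sinα = 57.8
Σc'Δl = 102.2 kN/m; ΣN' = 359.4 kN/m; ΣW sinα = 178.0 kN/m
Resisting = 102.2 + 359.4·tan20.8° = 102.2 + 136.5 = 238.8 kN/m
FS = 238.8 / 178.0 = 1.341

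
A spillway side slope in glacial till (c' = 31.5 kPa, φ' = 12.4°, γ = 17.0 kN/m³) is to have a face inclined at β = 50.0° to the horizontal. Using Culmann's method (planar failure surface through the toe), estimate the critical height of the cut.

H_c = 26.70 m

Culmann's analysis gives the critical failure plane at α_cr = (β + φ')/2 = (50.0 + 12.4)/2 = 31.2°, and the critical height
H_c = (4c'/γ) · sinβ cosφ' / [1 − cos(β − φ')]
    = (4·31.5/17.0) · sin50.0°·cos12.4° / [1 − cos(37.6°)]
    = 7.412 · 0.7660·0.9767 / [1 − 0.7923]
    = 7.412 · 0.7482 / 0.2077
    = 26.70 m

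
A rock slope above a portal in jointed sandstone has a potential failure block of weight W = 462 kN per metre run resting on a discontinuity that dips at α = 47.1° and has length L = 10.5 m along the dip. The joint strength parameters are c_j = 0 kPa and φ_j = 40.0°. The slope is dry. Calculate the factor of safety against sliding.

Resolving the block weight along and normal to the plane and applying the Mohr–Coulomb strength on the joint:
N' = W cosα = 462·cos47.1° = 314.5 kN/m
Driving force T = W sinα = 462·sin47.1° = 338.4 kN/m
Resisting force R = c_j·L + N'·tanφ_j = 0·10.5 + 314.5·tan40.0° = 0.0 + 263.9 = 263.9 kN/m
FS = R / T = 263.9 / 338.4 = 0.780

FS = 0.78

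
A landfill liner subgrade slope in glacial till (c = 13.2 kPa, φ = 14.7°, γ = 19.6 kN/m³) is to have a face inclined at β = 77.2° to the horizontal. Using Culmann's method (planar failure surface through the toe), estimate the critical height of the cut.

Culmann's analysis gives the critical failure plane at α_cr = (β + φ)/2 = (77.2 + 14.7)/2 = 46.0°, and the critical height
H_c = (4c/γ) · sinβ cosφ / [1 − cos(β − φ)]
    = (4·13.2/19.6) · sin77.2°·cos14.7° / [1 − cos(62.5°)]
    = 2.694 · 0.9751·0.9673 / [1 − 0.4617]
    = 2.694 · 0.9432 / 0.5383
    = 4.72 m

H_c = 4.72 m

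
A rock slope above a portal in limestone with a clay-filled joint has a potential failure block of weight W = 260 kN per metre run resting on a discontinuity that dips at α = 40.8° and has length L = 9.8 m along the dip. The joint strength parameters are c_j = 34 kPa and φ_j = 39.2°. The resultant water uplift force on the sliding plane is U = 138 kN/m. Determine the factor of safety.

FS = 2.24

Resolving the block weight along and normal to the plane and applying the Mohr–Coulomb strength on the joint:
N' = W cosα − U = 260·cos40.8° − 138 = 58.8 kN/m
Driving force T = W sinα = 260·sin40.8° = 169.9 kN/m
Resisting force R = c_j·L + N'·tanφ_j = 34·9.8 + 58.8·tan39.2° = 333.2 + 48.0 = 381.2 kN/m
FS = R / T = 381.2 / 169.9 = 2.244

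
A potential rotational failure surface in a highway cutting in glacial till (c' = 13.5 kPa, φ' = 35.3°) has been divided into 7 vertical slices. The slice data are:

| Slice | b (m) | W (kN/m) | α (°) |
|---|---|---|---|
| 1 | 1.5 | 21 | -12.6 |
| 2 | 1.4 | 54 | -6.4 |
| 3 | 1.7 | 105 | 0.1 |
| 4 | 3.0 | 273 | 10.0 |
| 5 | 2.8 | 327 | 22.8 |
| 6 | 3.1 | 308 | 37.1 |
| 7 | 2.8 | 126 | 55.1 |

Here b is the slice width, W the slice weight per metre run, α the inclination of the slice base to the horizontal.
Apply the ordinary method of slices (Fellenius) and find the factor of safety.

Ordinary method of slices: FS = Σ[c'·Δl_i + (W_i cosα_i)·tanφ'] / Σ W_i sinα_i, with Δl_i = b_i / cosα_i.
Slice 1: Δl = 1.5/cos(-12.6°) = 1.537 m; N'_1 = 21·cos(-12.6°) = 20.5; c'Δl = 20.75; W sinα = -4.6
Slice 2: Δl = 1.4/cos(-6.4°) = 1.409 m; N'_2 = 54·cos(-6.4°) = 53.7; c'Δl = 19.02; W sinα = -6.0
Slice 3: Δl = 1.7/cos0.1° = 1.700 m; N'_3 = 105·cos0.1° = 105.0; c'Δl = 22.95; W sinα = 0.2
Slice 4: Δl = 3.0/cos10.0° = 3.046 m; N'_4 = 273·cos10.0° = 268.9; c'Δl = 41.12; W sinα = 47.4
Slice 5: Δl = 2.8/cos22.8° = 3.037 m; N'_5 = 327·cos22.8° = 301.4; c'Δl = 41.00; W sinα = 126.7
Slice 6: Δl = 3.1/cos37.1° = 3.887 m; N'_6 = 308·cos37.1° = 245.7; c'Δl = 52.47; W sinα = 185.8
Slice 7: Δl = 2.8/cos55.1° = 4.894 m; N'_7 = 126·cos55.1° = 72.1; c'Δl = 66.07; W sinα = 103.3
Σc'Δl = 263.4 kN/m; ΣN' = 1067.2 kN/m; ΣW sinα = 452.8 kN/m
Resisting = 263.4 + 1067.2·tan35.3° = 263.4 + 755.6 = 1019.0 kN/m
FS = 1019.0 / 452.8 = 2.250

FS = 2.25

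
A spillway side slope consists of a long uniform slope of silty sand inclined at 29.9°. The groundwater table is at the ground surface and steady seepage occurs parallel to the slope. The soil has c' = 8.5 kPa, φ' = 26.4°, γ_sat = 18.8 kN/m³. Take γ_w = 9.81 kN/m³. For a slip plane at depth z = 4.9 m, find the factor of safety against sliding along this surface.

FS = 0.63

With seepage parallel to the slope and the water table at the surface, the effective normal stress on the slip plane uses the buoyant unit weight γ' = γ_sat − γ_w while the driving shear stress uses γ_sat:
FS = [c' + γ' z cos²β tanφ'] / [γ_sat z sinβ cosβ]
γ' = 18.8 − 9.81 = 8.99 kN/m³
Numerator = 8.5 + 8.99·4.9·cos²29.9°·tan26.4° = 8.5 + 8.99·4.9·0.7515·0.4964 = 24.933 kPa
Denominator = 18.8·4.9·sin29.9°·cos29.9° = 18.8·4.9·0.4985·0.8669 = 39.808 kPa
FS = 24.933 / 39.808 = 0.626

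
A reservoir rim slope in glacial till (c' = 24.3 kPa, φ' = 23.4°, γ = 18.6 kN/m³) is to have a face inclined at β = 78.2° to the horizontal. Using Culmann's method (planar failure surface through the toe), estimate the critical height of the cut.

Culmann's analysis gives the critical failure plane at α_cr = (β + φ')/2 = (78.2 + 23.4)/2 = 50.8°, and the critical height
H_c = (4c'/γ) · sinβ cosφ' / [1 − cos(β − φ')]
    = (4·24.3/18.6) · sin78.2°·cos23.4° / [1 − cos(54.8°)]
    = 5.226 · 0.9789·0.9178 / [1 − 0.5764]
    = 5.226 · 0.8984 / 0.4236
    = 11.08 m

H_c = 11.08 m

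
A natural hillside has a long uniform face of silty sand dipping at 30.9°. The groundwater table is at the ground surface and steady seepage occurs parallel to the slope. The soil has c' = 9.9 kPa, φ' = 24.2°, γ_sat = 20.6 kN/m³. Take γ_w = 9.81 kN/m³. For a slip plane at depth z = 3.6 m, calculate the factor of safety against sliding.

FS = 0.70

With seepage parallel to the slope and the water table at the surface, the effective normal stress on the slip plane uses the buoyant unit weight γ' = γ_sat − γ_w while the driving shear stress uses γ_sat:
FS = [c' + γ' z cos²β tanφ'] / [γ_sat z sinβ cosβ]
γ' = 20.6 − 9.81 = 10.79 kN/m³
Numerator = 9.9 + 10.79·3.6·cos²30.9°·tan24.2° = 9.9 + 10.79·3.6·0.7363·0.4494 = 22.753 kPa
Denominator = 20.6·3.6·sin30.9°·cos30.9° = 20.6·3.6·0.5135·0.8581 = 32.679 kPa
FS = 22.753 / 32.679 = 0.696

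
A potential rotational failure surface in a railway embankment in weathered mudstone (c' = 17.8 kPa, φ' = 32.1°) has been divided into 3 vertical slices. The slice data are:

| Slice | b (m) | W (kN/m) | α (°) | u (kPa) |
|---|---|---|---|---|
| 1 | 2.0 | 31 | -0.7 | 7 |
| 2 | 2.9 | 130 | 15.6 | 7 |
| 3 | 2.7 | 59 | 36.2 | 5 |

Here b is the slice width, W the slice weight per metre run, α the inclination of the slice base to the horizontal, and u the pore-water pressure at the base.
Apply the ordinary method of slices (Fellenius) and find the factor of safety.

Ordinary method of slices: FS = Σ[c'·Δl_i + (W_i cosα_i − u_i·Δl_i)·tanφ'] / Σ W_i sinα_i, with Δl_i = b_i / cosα_i.
Slice 1: Δl = 2.0/cos(-0.7°) = 2.000 m; N'_1 = 31·cos(-0.7°) − 7·2.000 = 17.0; c'Δl = 35.60; W sinα = -0.4
Slice 2: Δl = 2.9/cos15.6° = 3.011 m; N'_2 = 130·cos15.6° − 7·3.011 = 104.1; c'Δl = 53.59; W sinα = 35.0
Slice 3: Δl = 2.7/cos36.2° = 3.346 m; N'_3 = 59·cos36.2° − 5·3.346 = 30.9; c'Δl = 59.56; W sinα = 34.8
Σc'Δl = 148.8 kN/m; ΣN' = 152.0 kN/m; ΣW sinα = 69.4 kN/m
Resisting = 148.8 + 152.0·tan32.1° = 148.8 + 95.4 = 244.1 kN/m
FS = 244.1 / 69.4 = 3.516

FS = 3.52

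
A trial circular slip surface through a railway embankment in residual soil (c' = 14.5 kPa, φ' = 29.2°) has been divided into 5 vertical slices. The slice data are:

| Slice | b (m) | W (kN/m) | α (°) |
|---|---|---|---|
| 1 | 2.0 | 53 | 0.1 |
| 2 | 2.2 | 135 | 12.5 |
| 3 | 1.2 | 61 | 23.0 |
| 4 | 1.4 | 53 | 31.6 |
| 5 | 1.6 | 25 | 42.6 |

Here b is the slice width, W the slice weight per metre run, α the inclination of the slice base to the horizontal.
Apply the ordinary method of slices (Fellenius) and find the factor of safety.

Ordinary method of slices: FS = Σ[c'·Δl_i + (W_i cosα_i)·tanφ'] / Σ W_i sinα_i, with Δl_i = b_i / cosα_i.
Slice 1: Δl = 2.0/cos0.1° = 2.000 m; N'_1 = 53·cos0.1° = 53.0; c'Δl = 29.00; W sinα = 0.1
Slice 2: Δl = 2.2/cos12.5° = 2.253 m; N'_2 = 135·cos12.5° = 131.8; c'Δl = 32.67; W sinα = 29.2
Slice 3: Δl = 1.2/cos23.0° = 1.304 m; N'_3 = 61·cos23.0° = 56.2; c'Δl = 18.90; W sinα = 23.8
Slice 4: Δl = 1.4/cos31.6° = 1.644 m; N'_4 = 53·cos31.6° = 45.1; c'Δl = 23.83; W sinα = 27.8
Slice 5: Δl = 1.6/cos42.6° = 2.174 m; N'_5 = 25·cos42.6° = 18.4; c'Δl = 31.52; W sinα = 16.9
Σc'Δl = 135.9 kN/m; ΣN' = 304.5 kN/m; ΣW sinα = 97.8 kN/m
Resisting = 135.9 + 304.5·tan29.2° = 135.9 + 170.2 = 306.1 kN/m
FS = 306.1 / 97.8 = 3.129

FS = 3.13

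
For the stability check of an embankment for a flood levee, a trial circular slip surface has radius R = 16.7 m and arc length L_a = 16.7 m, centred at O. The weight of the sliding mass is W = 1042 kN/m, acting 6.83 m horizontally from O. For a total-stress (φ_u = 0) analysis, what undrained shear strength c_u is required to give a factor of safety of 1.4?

FS = c_u·L_a·R / (W·d), so c_u = FS·W·d / (L_a·R).
c_u = 1.4·1042·6.83 / (16.70·16.7) = 9963.6 / 278.89 = 35.73 kPa

c_u = 35.7 kPa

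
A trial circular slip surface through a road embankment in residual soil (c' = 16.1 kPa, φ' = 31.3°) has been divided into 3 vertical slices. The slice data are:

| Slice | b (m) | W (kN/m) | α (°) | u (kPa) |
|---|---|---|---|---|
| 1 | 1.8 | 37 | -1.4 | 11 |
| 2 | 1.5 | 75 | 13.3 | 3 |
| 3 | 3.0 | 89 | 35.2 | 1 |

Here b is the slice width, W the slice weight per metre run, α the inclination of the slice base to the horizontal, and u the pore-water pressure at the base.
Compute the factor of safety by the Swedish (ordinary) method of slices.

Ordinary method of slices: FS = Σ[c'·Δl_i + (W_i cosα_i − u_i·Δl_i)·tanφ'] / Σ W_i sinα_i, with Δl_i = b_i / cosα_i.
Slice 1: Δl = 1.8/cos(-1.4°) = 1.801 m; N'_1 = 37·cos(-1.4°) − 11·1.801 = 17.2; c'Δl = 28.99; W sinα = -0.9
Slice 2: Δl = 1.5/cos13.3° = 1.541 m; N'_2 = 75·cos13.3° − 3·1.541 = 68.4; c'Δl = 24.82; W sinα = 17.3
Slice 3: Δl = 3.0/cos35.2° = 3.671 m; N'_3 = 89·cos35.2° − 1·3.671 = 69.1; c'Δl = 59.11; W sinα = 51.3
Σc'Δl = 112.9 kN/m; ΣN' = 154.6 kN/m; ΣW sinα = 67.7 kN/m
Resisting = 112.9 + 154.6·tan31.3° = 112.9 + 94.0 = 206.9 kN/m
FS = 206.9 / 67.7 = 3.058

FS = 3.06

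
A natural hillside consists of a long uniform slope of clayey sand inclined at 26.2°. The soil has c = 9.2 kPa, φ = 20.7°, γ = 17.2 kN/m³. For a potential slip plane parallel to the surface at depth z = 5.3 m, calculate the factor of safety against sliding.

FS = 1.02

For an infinite slope with a slip plane parallel to the surface (no pore pressure): FS = [c + γz cos²β tanφ] / [γz sinβ cosβ].
γz = 17.2·5.3 = 91.16 kN/m²
Numerator = 9.2 + 91.16·cos²26.2°·tan20.7° = 9.2 + 91.16·0.8051·0.3779 = 36.932 kPa
Denominator = 91.16·sin26.2°·cos26.2° = 91.16·0.4415·0.8973 = 36.113 kPa
FS = 36.932 / 36.113 = 1.023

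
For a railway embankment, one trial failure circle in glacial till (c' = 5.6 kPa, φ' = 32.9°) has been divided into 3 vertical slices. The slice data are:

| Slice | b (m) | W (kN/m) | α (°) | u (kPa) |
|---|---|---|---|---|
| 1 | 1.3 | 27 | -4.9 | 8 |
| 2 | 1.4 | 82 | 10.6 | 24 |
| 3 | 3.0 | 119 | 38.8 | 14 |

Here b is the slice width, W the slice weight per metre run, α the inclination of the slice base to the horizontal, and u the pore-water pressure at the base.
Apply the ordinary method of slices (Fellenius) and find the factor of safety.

Ordinary method of slices: FS = Σ[c'·Δl_i + (W_i cosα_i − u_i·Δl_i)·tanφ'] / Σ W_i sinα_i, with Δl_i = b_i / cosα_i.
Slice 1: Δl = 1.3/cos(-4.9°) = 1.305 m; N'_1 = 27·cos(-4.9°) − 8·1.305 = 16.5; c'Δl = 7.31; W sinα = -2.3
Slice 2: Δl = 1.4/cos10.6° = 1.424 m; N'_2 = 82·cos10.6° − 24·1.424 = 46.4; c'Δl = 7.98; W sinα = 15.1
Slice 3: Δl = 3.0/cos38.8° = 3.849 m; N'_3 = 119·cos38.8° − 14·3.849 = 38.8; c'Δl = 21.56; W sinα = 74.6
Σc'Δl = 36.8 kN/m; ΣN' = 101.7 kN/m; ΣW sinα = 87.3 kN/m
Resisting = 36.8 + 101.7·tan32.9° = 36.8 + 65.8 = 102.7 kN/m
FS = 102.7 / 87.3 = 1.175

FS = 1.18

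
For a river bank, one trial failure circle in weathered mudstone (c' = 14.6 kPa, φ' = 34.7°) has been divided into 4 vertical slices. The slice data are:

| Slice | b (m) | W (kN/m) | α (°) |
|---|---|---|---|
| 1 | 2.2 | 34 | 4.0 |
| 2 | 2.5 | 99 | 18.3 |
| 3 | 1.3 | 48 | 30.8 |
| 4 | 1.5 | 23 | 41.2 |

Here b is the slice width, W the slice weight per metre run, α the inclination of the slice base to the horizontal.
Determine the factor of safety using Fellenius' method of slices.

Ordinary method of slices: FS = Σ[c'·Δl_i + (W_i cosα_i)·tanφ'] / Σ W_i sinα_i, with Δl_i = b_i / cosα_i.
Slice 1: Δl = 2.2/cos4.0° = 2.205 m; N'_1 = 34·cos4.0° = 33.9; c'Δl = 32.20; W sinα = 2.4
Slice 2: Δl = 2.5/cos18.3° = 2.633 m; N'_2 = 99·cos18.3° = 94.0; c'Δl = 38.44; W sinα = 31.1
Slice 3: Δl = 1.3/cos30.8° = 1.513 m; N'_3 = 48·cos30.8° = 41.2; c'Δl = 22.10; W sinα = 24.6
Slice 4: Δl = 1.5/cos41.2° = 1.994 m; N'_4 = 23·cos41.2° = 17.3; c'Δl = 29.11; W sinα = 15.1
Σc'Δl = 121.8 kN/m; ΣN' = 186.4 kN/m; ΣW sinα = 73.2 kN/m
Resisting = 121.8 + 186.4·tan34.7° = 121.8 + 129.1 = 250.9 kN/m
FS = 250.9 / 73.2 = 3.429

FS = 3.43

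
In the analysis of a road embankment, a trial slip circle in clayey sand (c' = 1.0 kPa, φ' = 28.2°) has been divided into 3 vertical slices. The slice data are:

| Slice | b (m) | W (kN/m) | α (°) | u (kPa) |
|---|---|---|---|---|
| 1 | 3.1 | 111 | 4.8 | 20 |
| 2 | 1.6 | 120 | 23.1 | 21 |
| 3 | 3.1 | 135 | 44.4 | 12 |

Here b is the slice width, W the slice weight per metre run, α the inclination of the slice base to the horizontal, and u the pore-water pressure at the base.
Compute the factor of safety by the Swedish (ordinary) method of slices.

FS = 0.65

Ordinary method of slices: FS = Σ[c'·Δl_i + (W_i cosα_i − u_i·Δl_i)·tanφ'] / Σ W_i sinα_i, with Δl_i = b_i / cosα_i.
Slice 1: Δl = 3.1/cos4.8° = 3.111 m; N'_1 = 111·cos4.8° − 20·3.111 = 48.4; c'Δl = 3.11; W sinα = 9.3
Slice 2: Δl = 1.6/cos23.1° = 1.739 m; N'_2 = 120·cos23.1° − 21·1.739 = 73.8; c'Δl = 1.74; W sinα = 47.1
Slice 3: Δl = 3.1/cos44.4° = 4.339 m; N'_3 = 135·cos44.4° − 12·4.339 = 44.4; c'Δl = 4.34; W sinα = 94.5
Σc'Δl = 9.2 kN/m; ΣN' = 166.6 kN/m; ΣW sinα = 150.8 kN/m
Resisting = 9.2 + 166.6·tan28.2° = 9.2 + 89.3 = 98.5 kN/m
FS = 98.5 / 150.8 = 0.653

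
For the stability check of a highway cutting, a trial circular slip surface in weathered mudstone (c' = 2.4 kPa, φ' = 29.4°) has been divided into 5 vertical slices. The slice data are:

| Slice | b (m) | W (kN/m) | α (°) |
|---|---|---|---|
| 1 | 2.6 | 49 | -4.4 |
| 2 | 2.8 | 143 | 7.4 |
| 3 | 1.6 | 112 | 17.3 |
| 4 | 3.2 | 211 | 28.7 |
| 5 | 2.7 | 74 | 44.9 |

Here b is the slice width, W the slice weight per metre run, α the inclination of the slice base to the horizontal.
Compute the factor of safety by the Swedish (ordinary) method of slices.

Ordinary method of slices: FS = Σ[c'·Δl_i + (W_i cosα_i)·tanφ'] / Σ W_i sinα_i, with Δl_i = b_i / cosα_i.
Slice 1: Δl = 2.6/cos(-4.4°) = 2.608 m; N'_1 = 49·cos(-4.4°) = 48.9; c'Δl = 6.26; W sinα = -3.8
Slice 2: Δl = 2.8/cos7.4° = 2.824 m; N'_2 = 143·cos7.4° = 141.8; c'Δl = 6.78; W sinα = 18.4
Slice 3: Δl = 1.6/cos17.3° = 1.676 m; N'_3 = 112·cos17.3° = 106.9; c'Δl = 4.02; W sinα = 33.3
Slice 4: Δl = 3.2/cos28.7° = 3.648 m; N'_4 = 211·cos28.7° = 185.1; c'Δl = 8.76; W sinα = 101.3
Slice 5: Δl = 2.7/cos44.9° = 3.812 m; N'_5 = 74·cos44.9° = 52.4; c'Δl = 9.15; W sinα = 52.2
Σc'Δl = 35.0 kN/m; ΣN' = 535.1 kN/m; ΣW sinα = 201.5 kN/m
Resisting = 35.0 + 535.1·tan29.4° = 35.0 + 301.5 = 336.5 kN/m
FS = 336.5 / 201.5 = 1.670

FS = 1.67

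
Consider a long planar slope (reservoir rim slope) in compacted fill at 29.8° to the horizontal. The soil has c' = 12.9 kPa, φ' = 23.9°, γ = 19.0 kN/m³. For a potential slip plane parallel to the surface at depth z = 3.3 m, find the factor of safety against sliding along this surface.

FS = 1.25

For an infinite slope with a slip plane parallel to the surface (no pore pressure): FS = [c' + γz cos²β tanφ'] / [γz sinβ cosβ].
γz = 19.0·3.3 = 62.70 kN/m²
Numerator = 12.9 + 62.70·cos²29.8°·tan23.9° = 12.9 + 62.70·0.7530·0.4431 = 33.822 kPa
Denominator = 62.70·sin29.8°·cos29.8° = 62.70·0.4970·0.8678 = 27.040 kPa
FS = 33.822 / 27.040 = 1.251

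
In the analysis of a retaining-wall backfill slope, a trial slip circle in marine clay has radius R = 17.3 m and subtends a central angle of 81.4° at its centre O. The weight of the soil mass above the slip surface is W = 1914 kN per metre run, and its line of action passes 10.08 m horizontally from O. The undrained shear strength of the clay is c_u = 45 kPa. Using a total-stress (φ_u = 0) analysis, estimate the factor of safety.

Taking moments about the centre O, the resisting moment is provided by the undrained shear strength acting along the arc:
Arc length L_a = R·θ = 17.3·(81.4°·π/180) = 17.3·1.4207 = 24.58 m
M_R = c_u·L_a·R = 45·24.58·17.3 = 19134.0 kN·m/m
M_D = W·d = 1914·10.08 = 19293.1 kN·m/m
FS = M_R / M_D = 19134.0 / 19293.1 = 0.992

FS = 0.99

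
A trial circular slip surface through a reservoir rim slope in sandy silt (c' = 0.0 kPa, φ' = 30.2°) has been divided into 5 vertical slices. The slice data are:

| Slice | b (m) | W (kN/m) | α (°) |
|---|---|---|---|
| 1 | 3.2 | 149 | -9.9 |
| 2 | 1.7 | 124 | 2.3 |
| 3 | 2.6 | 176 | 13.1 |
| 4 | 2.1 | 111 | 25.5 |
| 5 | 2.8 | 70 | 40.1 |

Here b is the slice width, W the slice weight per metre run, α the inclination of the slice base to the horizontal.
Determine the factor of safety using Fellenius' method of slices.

Ordinary method of slices: FS = Σ[c'·Δl_i + (W_i cosα_i)·tanφ'] / Σ W_i sinα_i, with Δl_i = b_i / cosα_i.
Slice 1: Δl = 3.2/cos(-9.9°) = 3.248 m; N'_1 = 149·cos(-9.9°) = 146.8; c'Δl = 0.00; W sinα = -25.6
Slice 2: Δl = 1.7/cos2.3° = 1.701 m; N'_2 = 124·cos2.3° = 123.9; c'Δl = 0.00; W sinα = 5.0
Slice 3: Δl = 2.6/cos13.1° = 2.669 m; N'_3 = 176·cos13.1° = 171.4; c'Δl = 0.00; W sinα = 39.9
Slice 4: Δl = 2.1/cos25.5° = 2.327 m; N'_4 = 111·cos25.5° = 100.2; c'Δl = 0.00; W sinα = 47.8
Slice 5: Δl = 2.8/cos40.1° = 3.661 m; N'_5 = 70·cos40.1° = 53.5; c'Δl = 0.00; W sinα = 45.1
Σc'Δl = 0.0 kN/m; ΣN' = 595.8 kN/m; ΣW sinα = 112.1 kN/m
Resisting = 0.0 + 595.8·tan30.2° = 0.0 + 346.8 = 346.8 kN/m
FS = 346.8 / 112.1 = 3.093

FS = 3.09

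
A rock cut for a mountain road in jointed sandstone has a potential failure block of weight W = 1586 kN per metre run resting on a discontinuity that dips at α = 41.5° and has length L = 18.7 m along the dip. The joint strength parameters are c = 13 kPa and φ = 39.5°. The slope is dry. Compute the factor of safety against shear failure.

FS = 1.16

Resolving the block weight along and normal to the plane and applying the Mohr–Coulomb strength on the joint:
N' = W cosα = 1586·cos41.5° = 1187.8 kN/m
Driving force T = W sinα = 1586·sin41.5° = 1050.9 kN/m
Resisting force R = c·L + N'·tanφ = 13·18.7 + 1187.8·tan39.5° = 243.1 + 979.2 = 1222.3 kN/m
FS = R / T = 1222.3 / 1050.9 = 1.163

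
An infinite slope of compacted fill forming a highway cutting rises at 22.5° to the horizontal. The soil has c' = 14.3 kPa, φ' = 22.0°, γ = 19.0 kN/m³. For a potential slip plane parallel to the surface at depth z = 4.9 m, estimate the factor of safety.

FS = 1.41

For an infinite slope with a slip plane parallel to the surface (no pore pressure): FS = [c' + γz cos²β tanφ'] / [γz sinβ cosβ].
γz = 19.0·4.9 = 93.10 kN/m²
Numerator = 14.3 + 93.10·cos²22.5°·tan22.0° = 14.3 + 93.10·0.8536·0.4040 = 46.406 kPa
Denominator = 93.10·sin22.5°·cos22.5° = 93.10·0.3827·0.9239 = 32.916 kPa
FS = 46.406 / 32.916 = 1.410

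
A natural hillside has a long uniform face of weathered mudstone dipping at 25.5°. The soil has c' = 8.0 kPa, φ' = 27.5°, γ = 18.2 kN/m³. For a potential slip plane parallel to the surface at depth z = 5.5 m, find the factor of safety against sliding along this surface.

FS = 1.30

For an infinite slope with a slip plane parallel to the surface (no pore pressure): FS = [c' + γz cos²β tanφ'] / [γz sinβ cosβ].
γz = 18.2·5.5 = 100.10 kN/m²
Numerator = 8.0 + 100.10·cos²25.5°·tan27.5° = 8.0 + 100.10·0.8147·0.5206 = 50.451 kPa
Denominator = 100.10·sin25.5°·cos25.5° = 100.10·0.4305·0.9026 = 38.896 kPa
FS = 50.451 / 38.896 = 1.297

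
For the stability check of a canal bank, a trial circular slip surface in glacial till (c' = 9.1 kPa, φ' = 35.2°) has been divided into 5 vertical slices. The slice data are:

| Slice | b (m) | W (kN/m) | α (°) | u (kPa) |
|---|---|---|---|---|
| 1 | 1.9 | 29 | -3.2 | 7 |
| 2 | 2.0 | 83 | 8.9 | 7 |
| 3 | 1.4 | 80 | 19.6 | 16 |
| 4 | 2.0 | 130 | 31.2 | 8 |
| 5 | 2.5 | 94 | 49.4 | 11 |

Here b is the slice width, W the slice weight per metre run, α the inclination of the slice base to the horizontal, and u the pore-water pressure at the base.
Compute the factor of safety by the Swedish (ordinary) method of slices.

Ordinary method of slices: FS = Σ[c'·Δl_i + (W_i cosα_i − u_i·Δl_i)·tanφ'] / Σ W_i sinα_i, with Δl_i = b_i / cosα_i.
Slice 1: Δl = 1.9/cos(-3.2°) = 1.903 m; N'_1 = 29·cos(-3.2°) − 7·1.903 = 15.6; c'Δl = 17.32; W sinα = -1.6
Slice 2: Δl = 2.0/cos8.9° = 2.024 m; N'_2 = 83·cos8.9° − 7·2.024 = 67.8; c'Δl = 18.42; W sinα = 12.8
Slice 3: Δl = 1.4/cos19.6° = 1.486 m; N'_3 = 80·cos19.6° − 16·1.486 = 51.6; c'Δl = 13.52; W sinα = 26.8
Slice 4: Δl = 2.0/cos31.2° = 2.338 m; N'_4 = 130·cos31.2° − 8·2.338 = 92.5; c'Δl = 21.28; W sinα = 67.3
Slice 5: Δl = 2.5/cos49.4° = 3.842 m; N'_5 = 94·cos49.4° − 11·3.842 = 18.9; c'Δl = 34.96; W sinα = 71.4
Σc'Δl = 105.5 kN/m; ΣN' = 246.5 kN/m; ΣW sinα = 176.8 kN/m
Resisting = 105.5 + 246.5·tan35.2° = 105.5 + 173.9 = 279.4 kN/m
FS = 279.4 / 176.8 = 1.580

FS = 1.58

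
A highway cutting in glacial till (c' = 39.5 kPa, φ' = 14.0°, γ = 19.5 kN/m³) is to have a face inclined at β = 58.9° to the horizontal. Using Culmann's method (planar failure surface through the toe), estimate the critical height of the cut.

H_c = 23.08 m

Culmann's analysis gives the critical failure plane at α_cr = (β + φ')/2 = (58.9 + 14.0)/2 = 36.5°, and the critical height
H_c = (4c'/γ) · sinβ cosφ' / [1 − cos(β − φ')]
    = (4·39.5/19.5) · sin58.9°·cos14.0° / [1 − cos(44.9°)]
    = 8.103 · 0.8563·0.9703 / [1 − 0.7083]
    = 8.103 · 0.8308 / 0.2917
    = 23.08 m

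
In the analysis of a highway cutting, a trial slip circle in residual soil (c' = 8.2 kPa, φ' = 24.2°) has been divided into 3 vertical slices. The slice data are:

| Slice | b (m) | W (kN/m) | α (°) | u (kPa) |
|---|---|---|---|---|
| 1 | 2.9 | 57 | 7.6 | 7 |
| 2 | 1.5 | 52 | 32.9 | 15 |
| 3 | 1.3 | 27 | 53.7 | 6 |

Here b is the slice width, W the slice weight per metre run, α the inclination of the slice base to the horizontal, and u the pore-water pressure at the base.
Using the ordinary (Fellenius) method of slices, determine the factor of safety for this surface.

Ordinary method of slices: FS = Σ[c'·Δl_i + (W_i cosα_i − u_i·Δl_i)·tanφ'] / Σ W_i sinα_i, with Δl_i = b_i / cosα_i.
Slice 1: Δl = 2.9/cos7.6° = 2.926 m; N'_1 = 57·cos7.6° − 7·2.926 = 36.0; c'Δl = 23.99; W sinα = 7.5
Slice 2: Δl = 1.5/cos32.9° = 1.787 m; N'_2 = 52·cos32.9° − 15·1.787 = 16.9; c'Δl = 14.65; W sinα = 28.2
Slice 3: Δl = 1.3/cos53.7° = 2.196 m; N'_3 = 27·cos53.7° − 6·2.196 = 2.8; c'Δl = 18.01; W sinα = 21.8
Σc'Δl = 56.6 kN/m; ΣN' = 55.7 kN/m; ΣW sinα = 57.5 kN/m
Resisting = 56.6 + 55.7·tan24.2° = 56.6 + 25.0 = 81.7 kN/m
FS = 81.7 / 57.5 = 1.419

FS = 1.42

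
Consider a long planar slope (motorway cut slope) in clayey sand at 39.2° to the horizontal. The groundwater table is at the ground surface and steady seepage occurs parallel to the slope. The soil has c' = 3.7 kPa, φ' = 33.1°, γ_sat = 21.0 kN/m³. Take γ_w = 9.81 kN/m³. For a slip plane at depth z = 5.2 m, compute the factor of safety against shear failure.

With seepage parallel to the slope and the water table at the surface, the effective normal stress on the slip plane uses the buoyant unit weight γ' = γ_sat − γ_w while the driving shear stress uses γ_sat:
FS = [c' + γ' z cos²β tanφ'] / [γ_sat z sinβ cosβ]
γ' = 21.0 − 9.81 = 11.19 kN/m³
Numerator = 3.7 + 11.19·5.2·cos²39.2°·tan33.1° = 3.7 + 11.19·5.2·0.6005·0.6519 = 26.480 kPa
Denominator = 21.0·5.2·sin39.2°·cos39.2° = 21.0·5.2·0.6320·0.7749 = 53.485 kPa
FS = 26.480 / 53.485 = 0.495

FS = 0.50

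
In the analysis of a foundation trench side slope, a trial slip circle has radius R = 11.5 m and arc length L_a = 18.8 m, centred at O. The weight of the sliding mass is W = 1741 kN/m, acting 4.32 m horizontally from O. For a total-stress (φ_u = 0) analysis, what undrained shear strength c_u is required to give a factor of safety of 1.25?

FS = c_u·L_a·R / (W·d), so c_u = FS·W·d / (L_a·R).
c_u = 1.25·1741·4.32 / (18.80·11.5) = 9401.4 / 216.20 = 43.48 kPa

c_u = 43.5 kPa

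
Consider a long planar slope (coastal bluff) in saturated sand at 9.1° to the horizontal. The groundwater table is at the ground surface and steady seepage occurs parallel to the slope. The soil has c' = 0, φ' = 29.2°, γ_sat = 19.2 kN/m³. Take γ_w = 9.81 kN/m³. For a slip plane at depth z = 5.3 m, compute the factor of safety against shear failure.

FS = 1.71

With seepage parallel to the slope and the water table at the surface, the effective normal stress on the slip plane uses the buoyant unit weight γ' = γ_sat − γ_w while the driving shear stress uses γ_sat:
FS = [c' + γ' z cos²β tanφ'] / [γ_sat z sinβ cosβ]
(For c' = 0 this reduces to FS = (γ'/γ_sat)·tanφ'/tanβ.)
γ' = 19.2 − 9.81 = 9.39 kN/m³
Numerator = 0.0 + 9.39·5.3·cos²9.1°·tan29.2° = 0.0 + 9.39·5.3·0.9750·0.5589 = 27.118 kPa
Denominator = 19.2·5.3·sin9.1°·cos9.1° = 19.2·5.3·0.1582·0.9874 = 15.892 kPa
FS = 27.118 / 15.892 = 1.706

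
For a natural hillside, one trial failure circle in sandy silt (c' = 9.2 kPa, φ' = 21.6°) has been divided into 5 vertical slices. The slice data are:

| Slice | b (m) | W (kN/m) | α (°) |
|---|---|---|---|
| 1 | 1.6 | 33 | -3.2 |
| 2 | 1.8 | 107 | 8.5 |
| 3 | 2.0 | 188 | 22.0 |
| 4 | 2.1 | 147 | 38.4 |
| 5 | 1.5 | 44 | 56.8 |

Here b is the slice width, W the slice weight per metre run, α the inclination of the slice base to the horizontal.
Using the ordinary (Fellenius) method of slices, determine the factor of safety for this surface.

Ordinary method of slices: FS = Σ[c'·Δl_i + (W_i cosα_i)·tanφ'] / Σ W_i sinα_i, with Δl_i = b_i / cosα_i.
Slice 1: Δl = 1.6/cos(-3.2°) = 1.602 m; N'_1 = 33·cos(-3.2°) = 32.9; c'Δl = 14.74; W sinα = -1.8
Slice 2: Δl = 1.8/cos8.5° = 1.820 m; N'_2 = 107·cos8.5° = 105.8; c'Δl = 16.74; W sinα = 15.8
Slice 3: Δl = 2.0/cos22.0° = 2.157 m; N'_3 = 188·cos22.0° = 174.3; c'Δl = 19.85; W sinα = 70.4
Slice 4: Δl = 2.1/cos38.4° = 2.680 m; N'_4 = 147·cos38.4° = 115.2; c'Δl = 24.65; W sinα = 91.3
Slice 5: Δl = 1.5/cos56.8° = 2.739 m; N'_5 = 44·cos56.8° = 24.1; c'Δl = 25.20; W sinα = 36.8
Σc'Δl = 101.2 kN/m; ΣN' = 452.4 kN/m; ΣW sinα = 212.5 kN/m
Resisting = 101.2 + 452.4·tan21.6° = 101.2 + 179.1 = 280.3 kN/m
FS = 280.3 / 212.5 = 1.319

FS = 1.32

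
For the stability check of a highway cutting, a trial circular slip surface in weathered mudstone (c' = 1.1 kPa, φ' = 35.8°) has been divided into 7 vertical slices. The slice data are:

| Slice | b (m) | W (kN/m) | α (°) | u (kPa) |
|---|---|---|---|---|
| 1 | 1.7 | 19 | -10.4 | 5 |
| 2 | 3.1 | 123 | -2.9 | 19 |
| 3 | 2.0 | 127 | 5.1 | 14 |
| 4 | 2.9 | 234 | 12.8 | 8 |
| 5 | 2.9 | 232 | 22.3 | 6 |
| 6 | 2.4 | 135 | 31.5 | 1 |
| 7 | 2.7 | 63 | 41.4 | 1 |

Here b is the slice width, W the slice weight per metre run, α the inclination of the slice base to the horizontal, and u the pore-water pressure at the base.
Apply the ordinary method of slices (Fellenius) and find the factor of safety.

Ordinary method of slices: FS = Σ[c'·Δl_i + (W_i cosα_i − u_i·Δl_i)·tanφ'] / Σ W_i sinα_i, with Δl_i = b_i / cosα_i.
Slice 1: Δl = 1.7/cos(-10.4°) = 1.728 m; N'_1 = 19·cos(-10.4°) − 5·1.728 = 10.0; c'Δl = 1.90; W sinα = -3.4
Slice 2: Δl = 3.1/cos(-2.9°) = 3.104 m; N'_2 = 123·cos(-2.9°) − 19·3.104 = 63.9; c'Δl = 3.41; W sinα = -6.2
Slice 3: Δl = 2.0/cos5.1° = 2.008 m; N'_3 = 127·cos5.1° − 14·2.008 = 98.4; c'Δl = 2.21; W sinα = 11.3
Slice 4: Δl = 2.9/cos12.8° = 2.974 m; N'_4 = 234·cos12.8° − 8·2.974 = 204.4; c'Δl = 3.27; W sinα = 51.8
Slice 5: Δl = 2.9/cos22.3° = 3.134 m; N'_5 = 232·cos22.3° − 6·3.134 = 195.8; c'Δl = 3.45; W sinα = 88.0
Slice 6: Δl = 2.4/cos31.5° = 2.815 m; N'_6 = 135·cos31.5° − 1·2.815 = 112.3; c'Δl = 3.10; W sinα = 70.5
Slice 7: Δl = 2.7/cos41.4° = 3.599 m; N'_7 = 63·cos41.4° − 1·3.599 = 43.7; c'Δl = 3.96; W sinα = 41.7
Σc'Δl = 21.3 kN/m; ΣN' = 728.5 kN/m; ΣW sinα = 253.7 kN/m
Resisting = 21.3 + 728.5·tan35.8° = 21.3 + 525.4 = 546.7 kN/m
FS = 546.7 / 253.7 = 2.155

FS = 2.15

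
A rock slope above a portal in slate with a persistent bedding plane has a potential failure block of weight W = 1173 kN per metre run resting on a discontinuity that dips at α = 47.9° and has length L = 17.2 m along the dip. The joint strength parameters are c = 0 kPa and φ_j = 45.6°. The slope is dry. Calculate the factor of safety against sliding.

FS = 0.92

Resolving the block weight along and normal to the plane and applying the Mohr–Coulomb strength on the joint:
N' = W cosα = 1173·cos47.9° = 786.4 kN/m
Driving force T = W sinα = 1173·sin47.9° = 870.3 kN/m
Resisting force R = c·L + N'·tanφ_j = 0·17.2 + 786.4·tan45.6° = 0.0 + 803.1 = 803.1 kN/m
FS = R / T = 803.1 / 870.3 = 0.923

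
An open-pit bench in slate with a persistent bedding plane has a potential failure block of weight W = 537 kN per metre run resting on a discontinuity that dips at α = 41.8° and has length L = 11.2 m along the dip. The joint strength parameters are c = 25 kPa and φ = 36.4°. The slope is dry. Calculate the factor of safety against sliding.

Resolving the block weight along and normal to the plane and applying the Mohr–Coulomb strength on the joint:
N' = W cosα = 537·cos41.8° = 400.3 kN/m
Driving force T = W sinα = 537·sin41.8° = 357.9 kN/m
Resisting force R = c·L + N'·tanφ = 25·11.2 + 400.3·tan36.4° = 280.0 + 295.1 = 575.1 kN/m
FS = R / T = 575.1 / 357.9 = 1.607

FS = 1.61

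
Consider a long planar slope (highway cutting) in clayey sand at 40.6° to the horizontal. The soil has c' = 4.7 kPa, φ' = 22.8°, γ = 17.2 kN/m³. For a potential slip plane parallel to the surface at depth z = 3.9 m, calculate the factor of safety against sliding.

For an infinite slope with a slip plane parallel to the surface (no pore pressure): FS = [c' + γz cos²β tanφ'] / [γz sinβ cosβ].
γz = 17.2·3.9 = 67.08 kN/m²
Numerator = 4.7 + 67.08·cos²40.6°·tan22.8° = 4.7 + 67.08·0.5765·0.4204 = 20.956 kPa
Denominator = 67.08·sin40.6°·cos40.6° = 67.08·0.6508·0.7593 = 33.145 kPa
FS = 20.956 / 33.145 = 0.632

FS = 0.63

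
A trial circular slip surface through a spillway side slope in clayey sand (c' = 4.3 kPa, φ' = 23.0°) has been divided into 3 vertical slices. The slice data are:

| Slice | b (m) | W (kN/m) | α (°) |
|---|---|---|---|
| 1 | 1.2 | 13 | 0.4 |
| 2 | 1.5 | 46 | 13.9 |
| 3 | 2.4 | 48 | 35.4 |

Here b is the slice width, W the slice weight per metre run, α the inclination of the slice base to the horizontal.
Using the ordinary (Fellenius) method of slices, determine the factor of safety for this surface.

Ordinary method of slices: FS = Σ[c'·Δl_i + (W_i cosα_i)·tanφ'] / Σ W_i sinα_i, with Δl_i = b_i / cosα_i.
Slice 1: Δl = 1.2/cos0.4° = 1.200 m; N'_1 = 13·cos0.4° = 13.0; c'Δl = 5.16; W sinα = 0.1
Slice 2: Δl = 1.5/cos13.9° = 1.545 m; N'_2 = 46·cos13.9° = 44.7; c'Δl = 6.64; W sinα = 11.1
Slice 3: Δl = 2.4/cos35.4° = 2.944 m; N'_3 = 48·cos35.4° = 39.1; c'Δl = 12.66; W sinα = 27.8
Σc'Δl = 24.5 kN/m; ΣN' = 96.8 kN/m; ΣW sinα = 38.9 kN/m
Resisting = 24.5 + 96.8·tan23.0° = 24.5 + 41.1 = 65.5 kN/m
FS = 65.5 / 38.9 = 1.683

FS = 1.68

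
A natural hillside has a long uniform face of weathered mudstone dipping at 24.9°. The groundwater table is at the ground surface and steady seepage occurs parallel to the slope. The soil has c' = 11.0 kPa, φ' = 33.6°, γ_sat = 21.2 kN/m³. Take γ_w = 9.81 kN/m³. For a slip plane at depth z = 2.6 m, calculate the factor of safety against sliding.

With seepage parallel to the slope and the water table at the surface, the effective normal stress on the slip plane uses the buoyant unit weight γ' = γ_sat − γ_w while the driving shear stress uses γ_sat:
FS = [c' + γ' z cos²β tanφ'] / [γ_sat z sinβ cosβ]
γ' = 21.2 − 9.81 = 11.39 kN/m³
Numerator = 11.0 + 11.39·2.6·cos²24.9°·tan33.6° = 11.0 + 11.39·2.6·0.8227·0.6644 = 27.188 kPa
Denominator = 21.2·2.6·sin24.9°·cos24.9° = 21.2·2.6·0.4210·0.9070 = 21.050 kPa
FS = 27.188 / 21.050 = 1.292

FS = 1.29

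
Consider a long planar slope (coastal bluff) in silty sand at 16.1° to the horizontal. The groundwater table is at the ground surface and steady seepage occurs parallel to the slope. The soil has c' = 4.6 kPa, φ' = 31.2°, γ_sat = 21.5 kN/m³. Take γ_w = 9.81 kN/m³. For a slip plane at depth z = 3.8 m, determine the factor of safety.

With seepage parallel to the slope and the water table at the surface, the effective normal stress on the slip plane uses the buoyant unit weight γ' = γ_sat − γ_w while the driving shear stress uses γ_sat:
FS = [c' + γ' z cos²β tanφ'] / [γ_sat z sinβ cosβ]
γ' = 21.5 − 9.81 = 11.69 kN/m³
Numerator = 4.6 + 11.69·3.8·cos²16.1°·tan31.2° = 4.6 + 11.69·3.8·0.9231·0.6056 = 29.434 kPa
Denominator = 21.5·3.8·sin16.1°·cos16.1° = 21.5·3.8·0.2773·0.9608 = 21.768 kPa
FS = 29.434 / 21.768 = 1.352

FS = 1.35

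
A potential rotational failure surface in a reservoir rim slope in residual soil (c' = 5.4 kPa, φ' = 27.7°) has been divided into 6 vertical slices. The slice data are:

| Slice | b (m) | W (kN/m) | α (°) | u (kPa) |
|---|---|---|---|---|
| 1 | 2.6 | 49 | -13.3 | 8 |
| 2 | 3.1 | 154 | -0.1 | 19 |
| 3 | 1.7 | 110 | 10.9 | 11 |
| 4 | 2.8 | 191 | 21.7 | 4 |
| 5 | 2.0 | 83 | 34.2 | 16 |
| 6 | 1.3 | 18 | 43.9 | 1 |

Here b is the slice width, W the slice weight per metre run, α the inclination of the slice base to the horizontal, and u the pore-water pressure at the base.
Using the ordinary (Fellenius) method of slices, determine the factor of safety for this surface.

Ordinary method of slices: FS = Σ[c'·Δl_i + (W_i cosα_i − u_i·Δl_i)·tanφ'] / Σ W_i sinα_i, with Δl_i = b_i / cosα_i.
Slice 1: Δl = 2.6/cos(-13.3°) = 2.672 m; N'_1 = 49·cos(-13.3°) − 8·2.672 = 26.3; c'Δl = 14.43; W sinα = -11.3
Slice 2: Δl = 3.1/cos(-0.1°) = 3.100 m; N'_2 = 154·cos(-0.1°) − 19·3.100 = 95.1; c'Δl = 16.74; W sinα = -0.3
Slice 3: Δl = 1.7/cos10.9° = 1.731 m; N'_3 = 110·cos10.9° − 11·1.731 = 89.0; c'Δl = 9.35; W sinα = 20.8
Slice 4: Δl = 2.8/cos21.7° = 3.014 m; N'_4 = 191·cos21.7° − 4·3.014 = 165.4; c'Δl = 16.27; W sinα = 70.6
Slice 5: Δl = 2.0/cos34.2° = 2.418 m; N'_5 = 83·cos34.2° − 16·2.418 = 30.0; c'Δl = 13.06; W sinα = 46.7
Slice 6: Δl = 1.3/cos43.9° = 1.804 m; N'_6 = 18·cos43.9° − 1·1.804 = 11.2; c'Δl = 9.74; W sinα = 12.5
Σc'Δl = 79.6 kN/m; ΣN' = 416.9 kN/m; ΣW sinα = 139.0 kN/m
Resisting = 79.6 + 416.9·tan27.7° = 79.6 + 218.9 = 298.5 kN/m
FS = 298.5 / 139.0 = 2.147

FS = 2.15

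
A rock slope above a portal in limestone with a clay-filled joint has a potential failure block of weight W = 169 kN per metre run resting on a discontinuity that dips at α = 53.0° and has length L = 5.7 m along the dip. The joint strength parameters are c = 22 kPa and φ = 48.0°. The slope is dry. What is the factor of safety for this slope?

FS = 1.77

Resolving the block weight along and normal to the plane and applying the Mohr–Coulomb strength on the joint:
N' = W cosα = 169·cos53.0° = 101.7 kN/m
Driving force T = W sinα = 169·sin53.0° = 135.0 kN/m
Resisting force R = c·L + N'·tanφ = 22·5.7 + 101.7·tan48.0° = 125.4 + 113.0 = 238.4 kN/m
FS = R / T = 238.4 / 135.0 = 1.766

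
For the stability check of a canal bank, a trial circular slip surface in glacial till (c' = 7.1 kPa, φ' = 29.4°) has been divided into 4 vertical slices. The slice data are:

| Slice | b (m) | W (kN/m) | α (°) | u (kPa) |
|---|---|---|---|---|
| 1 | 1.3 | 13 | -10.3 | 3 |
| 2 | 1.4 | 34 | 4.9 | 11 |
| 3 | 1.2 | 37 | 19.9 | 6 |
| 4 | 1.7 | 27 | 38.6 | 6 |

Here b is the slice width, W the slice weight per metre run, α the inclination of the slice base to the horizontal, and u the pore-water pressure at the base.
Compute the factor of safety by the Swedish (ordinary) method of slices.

FS = 2.63

Ordinary method of slices: FS = Σ[c'·Δl_i + (W_i cosα_i − u_i·Δl_i)·tanφ'] / Σ W_i sinα_i, with Δl_i = b_i / cosα_i.
Slice 1: Δl = 1.3/cos(-10.3°) = 1.321 m; N'_1 = 13·cos(-10.3°) − 3·1.321 = 8.8; c'Δl = 9.38; W sinα = -2.3
Slice 2: Δl = 1.4/cos4.9° = 1.405 m; N'_2 = 34·cos4.9° − 11·1.405 = 18.4; c'Δl = 9.98; W sinα = 2.9
Slice 3: Δl = 1.2/cos19.9° = 1.276 m; N'_3 = 37·cos19.9° − 6·1.276 = 27.1; c'Δl = 9.06; W sinα = 12.6
Slice 4: Δl = 1.7/cos38.6° = 2.175 m; N'_4 = 27·cos38.6° − 6·2.175 = 8.0; c'Δl = 15.44; W sinα = 16.8
Σc'Δl = 43.9 kN/m; ΣN' = 62.4 kN/m; ΣW sinα = 30.0 kN/m
Resisting = 43.9 + 62.4·tan29.4° = 43.9 + 35.2 = 79.0 kN/m
FS = 79.0 / 30.0 = 2.633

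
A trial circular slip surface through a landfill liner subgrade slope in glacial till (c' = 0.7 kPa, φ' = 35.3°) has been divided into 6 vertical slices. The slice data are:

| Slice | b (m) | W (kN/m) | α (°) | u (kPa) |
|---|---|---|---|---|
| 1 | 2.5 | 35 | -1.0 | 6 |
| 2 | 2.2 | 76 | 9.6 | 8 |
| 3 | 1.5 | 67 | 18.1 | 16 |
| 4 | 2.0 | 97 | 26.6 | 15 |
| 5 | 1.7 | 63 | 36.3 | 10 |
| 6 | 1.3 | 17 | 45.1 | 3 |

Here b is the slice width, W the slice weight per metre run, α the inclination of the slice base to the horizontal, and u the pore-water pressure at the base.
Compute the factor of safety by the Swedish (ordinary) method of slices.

Ordinary method of slices: FS = Σ[c'·Δl_i + (W_i cosα_i − u_i·Δl_i)·tanφ'] / Σ W_i sinα_i, with Δl_i = b_i / cosα_i.
Slice 1: Δl = 2.5/cos(-1.0°) = 2.500 m; N'_1 = 35·cos(-1.0°) − 6·2.500 = 20.0; c'Δl = 1.75; W sinα = -0.6
Slice 2: Δl = 2.2/cos9.6° = 2.231 m; N'_2 = 76·cos9.6° − 8·2.231 = 57.1; c'Δl = 1.56; W sinα = 12.7
Slice 3: Δl = 1.5/cos18.1° = 1.578 m; N'_3 = 67·cos18.1° − 16·1.578 = 38.4; c'Δl = 1.10; W sinα = 20.8
Slice 4: Δl = 2.0/cos26.6° = 2.237 m; N'_4 = 97·cos26.6° − 15·2.237 = 53.2; c'Δl = 1.57; W sinα = 43.4
Slice 5: Δl = 1.7/cos36.3° = 2.109 m; N'_5 = 63·cos36.3° − 10·2.109 = 29.7; c'Δl = 1.48; W sinα = 37.3
Slice 6: Δl = 1.3/cos45.1° = 1.842 m; N'_6 = 17·cos45.1° − 3·1.842 = 6.5; c'Δl = 1.29; W sinα = 12.0
Σc'Δl = 8.7 kN/m; ΣN' = 204.8 kN/m; ΣW sinα = 125.7 kN/m
Resisting = 8.7 + 204.8·tan35.3° = 8.7 + 145.0 = 153.8 kN/m
FS = 153.8 / 125.7 = 1.224

FS = 1.22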